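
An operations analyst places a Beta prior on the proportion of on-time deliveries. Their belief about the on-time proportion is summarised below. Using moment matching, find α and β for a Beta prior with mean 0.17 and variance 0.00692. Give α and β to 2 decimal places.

Let s = α+β. The Beta variance is μ(1−μ)/(s+1).
So s+1 = μ(1−μ)/σ² = (0.17×0.83)/0.00692 = 0.1411/0.00692 = 20.3902, giving s = 19.3902.
Then α = μs = 0.17×19.3902 = 3.30 and β = (1−μ)s = 0.83×19.3902 = 16.09.

α = 3.30, β = 16.09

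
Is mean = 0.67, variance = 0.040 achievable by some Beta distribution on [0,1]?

Yes

A Beta with mean μ has variance μ(1−μ)/(α+β+1) < μ(1−μ).
Here μ(1−μ) = 0.67×0.33 = 0.2211, and 0.040 < 0.2211.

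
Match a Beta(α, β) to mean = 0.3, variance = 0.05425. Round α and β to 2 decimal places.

α = 0.86, β = 2.01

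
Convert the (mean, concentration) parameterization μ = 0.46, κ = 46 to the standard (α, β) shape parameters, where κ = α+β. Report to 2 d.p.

α = 21.16, β = 24.84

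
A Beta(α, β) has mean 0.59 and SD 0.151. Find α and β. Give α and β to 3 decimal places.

σ² = 0.151² = 0.022801.
With s = α+β, Var = μ(1−μ)/(s+1), so s+1 = (0.59×0.41)/0.022801 = 10.6092 and s = 9.6092.
α = μs = 5.669, β = (1−μ)s = 3.940.

α = 5.669, β = 3.940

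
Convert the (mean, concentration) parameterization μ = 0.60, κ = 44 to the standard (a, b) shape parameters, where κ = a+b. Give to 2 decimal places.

a = 26.40, b = 17.60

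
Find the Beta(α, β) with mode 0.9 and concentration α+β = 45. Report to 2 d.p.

α = 39.70, β = 5.30

Since the density peak of Beta(α,β) is at (α−1)/(α+β−2),
α = 1 + 0.9(45−2) = 39.70 and β = 45 − 39.70 = 5.30.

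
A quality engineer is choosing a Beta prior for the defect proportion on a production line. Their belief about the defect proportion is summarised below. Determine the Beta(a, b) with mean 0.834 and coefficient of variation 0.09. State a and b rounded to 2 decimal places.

a = 19.66, b = 3.91

σ = CV·μ = 0.09×0.834 = 0.07506, so σ² = 0.005634.
s+1 = μ(1−μ)/σ² = 0.138444/0.005634 = 24.5729, so s = a+b = 23.5729.
a = μs = 19.66, b = (1−μ)s = 3.91.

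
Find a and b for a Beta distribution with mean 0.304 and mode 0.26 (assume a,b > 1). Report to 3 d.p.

With s = a+b: μ = a/s and mode = (a−1)/(s−2). Eliminating a = μs,
μs − 1 = m(s−2) ⇒ s(μ−m) = 1−2m ⇒ s = 0.48/0.044 = 10.9091.
So a = μs = 3.316, b = (1−μ)s = 7.593.

a = 3.316, b = 7.593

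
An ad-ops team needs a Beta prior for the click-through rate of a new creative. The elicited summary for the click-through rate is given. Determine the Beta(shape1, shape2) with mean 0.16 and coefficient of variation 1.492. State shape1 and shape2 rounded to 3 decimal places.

shape1 = 0.217, shape2 = 1.141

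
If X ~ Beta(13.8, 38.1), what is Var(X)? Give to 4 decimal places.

0.0037

Var = αβ/[(α+β)²(α+β+1)] = (13.8×38.1)/(51.9²×52.9) = 525.78/142491.969 = 0.0037.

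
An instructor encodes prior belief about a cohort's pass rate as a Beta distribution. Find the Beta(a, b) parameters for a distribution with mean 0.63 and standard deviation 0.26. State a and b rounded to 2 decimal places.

σ² = 0.26² = 0.0676.
With s = a+b, Var = μ(1−μ)/(s+1), so s+1 = (0.63×0.37)/0.0676 = 3.4482 and s = 2.4482.
a = μs = 1.54, b = (1−μ)s = 0.91.

a = 1.54, b = 0.91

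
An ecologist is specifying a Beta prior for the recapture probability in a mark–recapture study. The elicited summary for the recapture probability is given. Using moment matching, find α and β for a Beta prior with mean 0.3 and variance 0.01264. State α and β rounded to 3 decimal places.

By moment matching, α+β = μ(1−μ)/σ² − 1 = (0.3·0.7)/0.01264 − 1 = 16.6139 − 1 = 15.6139.
Since α/(α+β) = μ, α = 0.3·15.6139 = 4.684 and β = 0.7·15.6139 = 10.930.

α = 4.684, β = 10.930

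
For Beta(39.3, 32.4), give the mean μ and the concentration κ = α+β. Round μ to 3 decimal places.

μ = 0.548, κ = 71.7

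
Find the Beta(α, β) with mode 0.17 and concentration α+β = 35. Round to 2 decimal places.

Since the density peak of Beta(α,β) is at (α−1)/(α+β−2),
α = 1 + 0.17(35−2) = 6.61 and β = 35 − 6.61 = 28.39.

α = 6.61, β = 28.39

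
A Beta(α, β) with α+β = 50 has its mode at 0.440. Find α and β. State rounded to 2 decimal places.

α = 22.12, β = 27.88

For α,β>1 the mode is (α−1)/(α+β−2), so α = mode·(κ−2)+1 = 0.440×48+1 = 22.12.
And β = (1−mode)·(κ−2)+1 = 0.560×48+1 = 27.88.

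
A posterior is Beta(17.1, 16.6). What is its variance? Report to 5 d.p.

0.00720

α+β = 33.7 and αβ = 283.86, so Var = αβ/[(α+β)²(α+β+1)] = 283.86/39408.443 = 0.00720.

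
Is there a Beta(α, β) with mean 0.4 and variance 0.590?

No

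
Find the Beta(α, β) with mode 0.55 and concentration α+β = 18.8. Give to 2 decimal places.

α = 10.24, β = 8.56

For α,β>1 the mode is (α−1)/(α+β−2), so α = mode·(κ−2)+1 = 0.55×16.8+1 = 10.24.
And β = (1−mode)·(κ−2)+1 = 0.45×16.8+1 = 8.56.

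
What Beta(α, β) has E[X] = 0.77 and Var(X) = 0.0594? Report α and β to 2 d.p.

Let s = α+β. The Beta variance is μ(1−μ)/(s+1).
So s+1 = μ(1−μ)/σ² = (0.77×0.23)/0.0594 = 0.1771/0.0594 = 2.9815, giving s = 1.9815.
Then α = μs = 0.77×1.9815 = 1.53 and β = (1−μ)s = 0.23×1.9815 = 0.46.

α = 1.53, β = 0.46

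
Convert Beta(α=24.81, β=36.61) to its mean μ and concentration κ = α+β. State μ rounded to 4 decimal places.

μ = 0.4039, κ = 61.42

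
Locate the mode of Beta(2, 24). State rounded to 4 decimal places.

0.0417

The density x^(α−1)(1−x)^(β−1) is maximised at (α−1)/(α+β−2) = 1/24 = 0.0417.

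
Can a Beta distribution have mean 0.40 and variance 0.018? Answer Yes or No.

A Beta with mean μ has variance μ(1−μ)/(α+β+1) < μ(1−μ).
Here μ(1−μ) = 0.40×0.60 = 0.2400, and 0.018 < 0.2400.

Yes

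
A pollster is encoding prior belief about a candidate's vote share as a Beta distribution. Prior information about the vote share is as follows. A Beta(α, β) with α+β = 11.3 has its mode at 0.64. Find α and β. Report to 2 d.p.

α = 6.95, β = 4.35

For α,β>1 the mode is (α−1)/(α+β−2), so α = mode·(κ−2)+1 = 0.64×9.3+1 = 6.95.
And β = (1−mode)·(κ−2)+1 = 0.36×9.3+1 = 4.35.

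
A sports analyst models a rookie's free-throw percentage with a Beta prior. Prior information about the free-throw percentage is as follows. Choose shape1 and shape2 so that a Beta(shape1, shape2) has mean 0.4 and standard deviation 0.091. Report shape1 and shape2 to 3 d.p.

Variance = 0.091² = 0.008281. The moment-matching identity shape1+shape2 = μ(1−μ)/Var − 1 gives
shape1+shape2 = 0.24/0.008281 − 1 = 27.9820, so shape1 = μ·27.9820 = 11.193 and shape2 = (1−μ)·27.9820 = 16.789.

shape1 = 11.193, shape2 = 16.789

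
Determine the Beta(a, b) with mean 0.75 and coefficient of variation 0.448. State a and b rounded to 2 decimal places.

a = 0.50, b = 0.17

σ = CV·μ = 0.448×0.75 = 0.33600, so σ² = 0.112896.
s+1 = μ(1−μ)/σ² = 0.1875/0.112896 = 1.6608, so s = a+b = 0.6608.
a = μs = 0.50, b = (1−μ)s = 0.17.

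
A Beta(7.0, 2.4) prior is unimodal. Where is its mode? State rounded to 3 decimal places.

0.811

The density x^(α−1)(1−x)^(β−1) is maximised at (α−1)/(α+β−2) = 6.0/7.4 = 0.811.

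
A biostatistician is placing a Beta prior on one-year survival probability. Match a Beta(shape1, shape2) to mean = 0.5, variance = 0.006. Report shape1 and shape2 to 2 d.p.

shape1 = 20.33, shape2 = 20.33

Write ν = shape1+shape2; then shape1 = μν and Var = μ(1−μ)/(ν+1).
ν = μ(1−μ)/Var − 1 = 0.25/0.006 − 1 = 40.6667.
shape1 = 0.5·40.6667 = 20.33, shape2 = 0.5·40.6667 = 20.33.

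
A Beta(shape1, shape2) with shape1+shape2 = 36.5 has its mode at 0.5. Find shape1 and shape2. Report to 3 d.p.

shape1 = 18.250, shape2 = 18.250

Since the density peak of Beta(shape1,shape2) is at (shape1−1)/(shape1+shape2−2),
shape1 = 1 + 0.5(36.5−2) = 18.250 and shape2 = 36.5 − 18.250 = 18.250.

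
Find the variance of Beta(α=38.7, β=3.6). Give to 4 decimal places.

0.0018

Var = αβ/[(α+β)²(α+β+1)] = (38.7×3.6)/(42.3²×43.3) = 139.32/77476.257 = 0.0018.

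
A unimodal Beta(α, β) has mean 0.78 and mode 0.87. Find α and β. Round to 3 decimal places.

Let s = α+β. Mean gives α = μs = 0.78s; mode gives (α−1)/(s−2) = 0.87.
Substituting: 0.78s − 1 = 0.87(s−2) = 0.87s − 1.74, so -0.09s = -0.74 and s = 8.2222.
Then α = 0.78×8.2222 = 6.413 and β = s−α = 1.809.

α = 6.413, β = 1.809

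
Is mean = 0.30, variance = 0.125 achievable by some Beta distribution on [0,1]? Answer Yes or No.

A Beta with mean μ has variance μ(1−μ)/(α+β+1) < μ(1−μ).
Here μ(1−μ) = 0.30×0.70 = 0.2100, and 0.125 < 0.2100.

Yes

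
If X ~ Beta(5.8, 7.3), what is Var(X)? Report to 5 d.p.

α+β = 13.1 and αβ = 42.34, so Var = αβ/[(α+β)²(α+β+1)] = 42.34/2419.701 = 0.01750.

0.01750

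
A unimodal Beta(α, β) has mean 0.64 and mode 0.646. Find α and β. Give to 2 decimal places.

α = 31.15, β = 17.52

Let s = α+β. Mean gives α = μs = 0.64s; mode gives (α−1)/(s−2) = 0.646.
Substituting: 0.64s − 1 = 0.646(s−2) = 0.646s − 1.292, so -0.006s = -0.292 and s = 48.6667.
Then α = 0.64×48.6667 = 31.15 and β = s−α = 17.52.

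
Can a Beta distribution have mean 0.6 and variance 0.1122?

For any Beta, Var(X) < E[X]·(1−E[X]).
Here μ(1−μ) = 0.6×0.4 = 0.24, and 0.1122 < 0.24.

Yes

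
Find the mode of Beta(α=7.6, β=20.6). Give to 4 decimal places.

0.2519

The density x^(α−1)(1−x)^(β−1) is maximised at (α−1)/(α+β−2) = 6.6/26.2 = 0.2519.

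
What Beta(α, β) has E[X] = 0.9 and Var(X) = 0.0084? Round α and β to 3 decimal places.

α = 8.743, β = 0.971

By moment matching, α+β = μ(1−μ)/σ² − 1 = (0.9·0.1)/0.0084 − 1 = 10.7143 − 1 = 9.7143.
Since α/(α+β) = μ, α = 0.9·9.7143 = 8.743 and β = 0.1·9.7143 = 0.971.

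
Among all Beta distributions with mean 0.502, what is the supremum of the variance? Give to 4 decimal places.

0.2500

Var = μ(1−μ)/(α+β+1), which approaches μ(1−μ) as α+β → 0.
So the supremum is μ(1−μ) = 0.502×0.498 = 0.2500.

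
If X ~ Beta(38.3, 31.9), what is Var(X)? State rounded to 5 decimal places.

0.00348

α+β = 70.2 and αβ = 1221.77, so Var = αβ/[(α+β)²(α+β+1)] = 1221.77/350876.448 = 0.00348.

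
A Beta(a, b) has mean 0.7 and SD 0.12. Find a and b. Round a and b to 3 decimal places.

σ² = 0.12² = 0.0144.
With s = a+b, Var = μ(1−μ)/(s+1), so s+1 = (0.7×0.3)/0.0144 = 14.5833 and s = 13.5833.
a = μs = 9.508, b = (1−μ)s = 4.075.

a = 9.508, b = 4.075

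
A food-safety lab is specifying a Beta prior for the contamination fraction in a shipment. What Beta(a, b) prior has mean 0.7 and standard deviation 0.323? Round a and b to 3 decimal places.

a = 0.709, b = 0.304

σ² = 0.323² = 0.104329.
With s = a+b, Var = μ(1−μ)/(s+1), so s+1 = (0.7×0.3)/0.104329 = 2.0129 and s = 1.0129.
a = μs = 0.709, b = (1−μ)s = 0.304.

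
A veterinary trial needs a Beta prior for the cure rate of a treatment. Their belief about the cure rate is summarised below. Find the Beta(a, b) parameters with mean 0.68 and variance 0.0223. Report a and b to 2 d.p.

a = 5.96, b = 2.80

Write ν = a+b; then a = μν and Var = μ(1−μ)/(ν+1).
ν = μ(1−μ)/Var − 1 = 0.2176/0.0223 − 1 = 8.7578.
a = 0.68·8.7578 = 5.96, b = 0.32·8.7578 = 2.80.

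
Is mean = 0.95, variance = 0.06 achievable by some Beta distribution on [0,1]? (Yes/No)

No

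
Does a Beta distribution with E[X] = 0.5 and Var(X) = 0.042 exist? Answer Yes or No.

A Beta with mean μ has variance μ(1−μ)/(α+β+1) < μ(1−μ).
Here μ(1−μ) = 0.5×0.5 = 0.25, and 0.042 < 0.25.

Yes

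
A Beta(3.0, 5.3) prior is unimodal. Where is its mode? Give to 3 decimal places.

With α,β > 1, mode = (α−1)/(α+β−2) = 2.0/6.3 = 0.317.

0.317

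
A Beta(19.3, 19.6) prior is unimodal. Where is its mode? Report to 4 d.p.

0.4959

The density x^(α−1)(1−x)^(β−1) is maximised at (α−1)/(α+β−2) = 18.3/36.9 = 0.4959.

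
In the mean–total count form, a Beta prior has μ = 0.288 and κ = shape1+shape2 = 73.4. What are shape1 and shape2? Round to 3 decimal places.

shape1 = 21.139, shape2 = 52.261

Split κ in proportion μ : (1−μ): shape1 = 0.288·73.4 = 21.139, shape2 = 73.4 − 21.139 = 52.261.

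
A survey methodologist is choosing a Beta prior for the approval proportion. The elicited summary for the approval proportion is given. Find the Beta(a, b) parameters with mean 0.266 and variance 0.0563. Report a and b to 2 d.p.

a = 0.66, b = 1.81

By moment matching, a+b = μ(1−μ)/σ² − 1 = (0.266·0.734)/0.0563 − 1 = 3.4679 − 1 = 2.4679.
Since a/(a+b) = μ, a = 0.266·2.4679 = 0.66 and b = 0.734·2.4679 = 1.81.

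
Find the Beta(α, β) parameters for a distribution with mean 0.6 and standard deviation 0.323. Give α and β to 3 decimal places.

σ² = 0.323² = 0.104329.
With s = α+β, Var = μ(1−μ)/(s+1), so s+1 = (0.6×0.4)/0.104329 = 2.3004 and s = 1.3004.
α = μs = 0.780, β = (1−μ)s = 0.520.

α = 0.780, β = 0.520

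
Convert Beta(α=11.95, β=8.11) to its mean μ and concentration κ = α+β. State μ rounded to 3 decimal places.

κ = α+β = 11.95+8.11 = 20.06; μ = α/κ = 11.95/20.06 = 0.596.

μ = 0.596, κ = 20.06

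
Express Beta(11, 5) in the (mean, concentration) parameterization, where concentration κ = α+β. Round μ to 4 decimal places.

κ = α+β = 11+5 = 16; μ = α/κ = 11/16 = 0.6875.

μ = 0.6875, κ = 16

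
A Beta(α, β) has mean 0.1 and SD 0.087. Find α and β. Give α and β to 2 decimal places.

σ² = 0.087² = 0.007569.
With s = α+β, Var = μ(1−μ)/(s+1), so s+1 = (0.1×0.9)/0.007569 = 11.8906 and s = 10.8906.
α = μs = 1.09, β = (1−μ)s = 9.80.

α = 1.09, β = 9.80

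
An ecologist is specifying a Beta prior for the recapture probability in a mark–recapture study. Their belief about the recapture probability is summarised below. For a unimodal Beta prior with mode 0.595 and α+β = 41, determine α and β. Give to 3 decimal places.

For α,β>1 the mode is (α−1)/(α+β−2), so α = mode·(κ−2)+1 = 0.595×39+1 = 24.205.
And β = (1−mode)·(κ−2)+1 = 0.405×39+1 = 16.795.

α = 24.205, β = 16.795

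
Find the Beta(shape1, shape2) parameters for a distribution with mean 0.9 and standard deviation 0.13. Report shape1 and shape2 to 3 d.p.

Variance = 0.13² = 0.0169. The moment-matching identity shape1+shape2 = μ(1−μ)/Var − 1 gives
shape1+shape2 = 0.09/0.0169 − 1 = 4.3254, so shape1 = μ·4.3254 = 3.893 and shape2 = (1−μ)·4.3254 = 0.433.

shape1 = 3.893, shape2 = 0.433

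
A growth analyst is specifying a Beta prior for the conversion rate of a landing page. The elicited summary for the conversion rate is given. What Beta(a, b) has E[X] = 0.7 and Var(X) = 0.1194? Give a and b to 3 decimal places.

Let s = a+b. The Beta variance is μ(1−μ)/(s+1).
So s+1 = μ(1−μ)/σ² = (0.7×0.3)/0.1194 = 0.21/0.1194 = 1.7588, giving s = 0.7588.
Then a = μs = 0.7×0.7588 = 0.531 and b = (1−μ)s = 0.3×0.7588 = 0.228.

a = 0.531, b = 0.228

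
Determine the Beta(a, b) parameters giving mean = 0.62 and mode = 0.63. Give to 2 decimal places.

a = 16.12, b = 9.88

Let s = a+b. Mean gives a = μs = 0.62s; mode gives (a−1)/(s−2) = 0.63.
Substituting: 0.62s − 1 = 0.63(s−2) = 0.63s − 1.26, so -0.01s = -0.26 and s = 26.0000.
Then a = 0.62×26.0000 = 16.12 and b = s−a = 9.88.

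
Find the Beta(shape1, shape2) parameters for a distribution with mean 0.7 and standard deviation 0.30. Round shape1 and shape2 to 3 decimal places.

Variance = 0.30² = 0.0900. The moment-matching identity shape1+shape2 = μ(1−μ)/Var − 1 gives
shape1+shape2 = 0.21/0.0900 − 1 = 1.3333, so shape1 = μ·1.3333 = 0.933 and shape2 = (1−μ)·1.3333 = 0.400.

shape1 = 0.933, shape2 = 0.400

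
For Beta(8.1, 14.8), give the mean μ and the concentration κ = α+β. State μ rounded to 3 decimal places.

μ = 0.354, κ = 22.9

κ = α+β = 8.1+14.8 = 22.9; μ = α/κ = 8.1/22.9 = 0.354.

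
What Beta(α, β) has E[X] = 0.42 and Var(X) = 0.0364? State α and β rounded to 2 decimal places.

α = 2.39, β = 3.30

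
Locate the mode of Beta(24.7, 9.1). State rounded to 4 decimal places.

0.7453

With α,β > 1, mode = (α−1)/(α+β−2) = 23.7/31.8 = 0.7453.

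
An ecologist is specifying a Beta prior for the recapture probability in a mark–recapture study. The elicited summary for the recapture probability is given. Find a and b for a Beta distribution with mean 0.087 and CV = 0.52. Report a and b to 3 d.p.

a = 3.289, b = 34.521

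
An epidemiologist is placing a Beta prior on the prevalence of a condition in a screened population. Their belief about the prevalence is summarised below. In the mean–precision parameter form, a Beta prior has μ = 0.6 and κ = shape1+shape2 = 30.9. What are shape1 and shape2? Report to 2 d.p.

shape1 = 18.54, shape2 = 12.36

shape1 = μκ = 0.6×30.9 = 18.54 and shape2 = (1−μ)κ = 0.4×30.9 = 12.36.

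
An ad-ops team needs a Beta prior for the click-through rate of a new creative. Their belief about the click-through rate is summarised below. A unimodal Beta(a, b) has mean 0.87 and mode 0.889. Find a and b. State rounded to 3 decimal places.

a = 35.624, b = 5.323

Let s = a+b. Mean gives a = μs = 0.87s; mode gives (a−1)/(s−2) = 0.889.
Substituting: 0.87s − 1 = 0.889(s−2) = 0.889s − 1.778, so -0.019s = -0.778 and s = 40.9474.
Then a = 0.87×40.9474 = 35.624 and b = s−a = 5.323.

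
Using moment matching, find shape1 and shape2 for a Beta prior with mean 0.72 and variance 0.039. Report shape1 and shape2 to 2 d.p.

shape1 = 3.00, shape2 = 1.17

Let s = shape1+shape2. The Beta variance is μ(1−μ)/(s+1).
So s+1 = μ(1−μ)/σ² = (0.72×0.28)/0.039 = 0.2016/0.039 = 5.1692, giving s = 4.1692.
Then shape1 = μs = 0.72×4.1692 = 3.00 and shape2 = (1−μ)s = 0.28×4.1692 = 1.17.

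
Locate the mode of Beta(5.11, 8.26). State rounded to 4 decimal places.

The density x^(α−1)(1−x)^(β−1) is maximised at (α−1)/(α+β−2) = 4.11/11.37 = 0.3615.

0.3615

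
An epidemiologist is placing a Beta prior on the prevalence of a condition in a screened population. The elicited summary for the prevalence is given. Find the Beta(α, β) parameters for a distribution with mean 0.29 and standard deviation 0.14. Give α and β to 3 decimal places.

First σ² = 0.0196. Setting α = μn, β = (1−μ)n with n = α+β,
μ(1−μ)/(n+1) = 0.0196 ⇒ n+1 = 0.2059/0.0196 = 10.5051 ⇒ n = 9.5051.
Hence α = 0.29×9.5051 = 2.756, β = 0.71×9.5051 = 6.749.

α = 2.756, β = 6.749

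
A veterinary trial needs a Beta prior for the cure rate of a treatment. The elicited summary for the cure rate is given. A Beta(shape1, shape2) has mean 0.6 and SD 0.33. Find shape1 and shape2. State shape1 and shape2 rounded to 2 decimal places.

shape1 = 0.72, shape2 = 0.48

σ² = 0.33² = 0.1089.
With s = shape1+shape2, Var = μ(1−μ)/(s+1), so s+1 = (0.6×0.4)/0.1089 = 2.2039 and s = 1.2039.
shape1 = μs = 0.72, shape2 = (1−μ)s = 0.48.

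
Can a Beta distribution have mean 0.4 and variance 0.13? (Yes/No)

A Beta with mean μ has variance μ(1−μ)/(α+β+1) < μ(1−μ).
Here μ(1−μ) = 0.4×0.6 = 0.24, and 0.13 < 0.24.

Yes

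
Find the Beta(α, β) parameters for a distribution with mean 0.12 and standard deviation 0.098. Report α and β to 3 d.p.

σ² = 0.098² = 0.009604.
With s = α+β, Var = μ(1−μ)/(s+1), so s+1 = (0.12×0.88)/0.009604 = 10.9954 and s = 9.9954.
α = μs = 1.199, β = (1−μ)s = 8.796.

α = 1.199, β = 8.796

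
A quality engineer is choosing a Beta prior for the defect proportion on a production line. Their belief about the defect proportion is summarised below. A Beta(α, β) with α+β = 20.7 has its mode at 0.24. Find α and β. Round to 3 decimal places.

Since the density peak of Beta(α,β) is at (α−1)/(α+β−2),
α = 1 + 0.24(20.7−2) = 5.488 and β = 20.7 − 5.488 = 15.212.

α = 5.488, β = 15.212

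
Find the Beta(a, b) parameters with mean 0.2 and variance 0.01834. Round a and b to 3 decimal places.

a = 1.545, b = 6.179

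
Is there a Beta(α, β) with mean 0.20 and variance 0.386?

No

The Beta variance bound is σ² < μ(1−μ).
Here μ(1−μ) = 0.20×0.80 = 0.1600, and 0.386 ≥ 0.1600.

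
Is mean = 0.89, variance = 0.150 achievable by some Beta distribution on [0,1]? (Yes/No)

No

For any Beta, Var(X) < E[X]·(1−E[X]).
Here μ(1−μ) = 0.89×0.11 = 0.0979, and 0.150 ≥ 0.0979.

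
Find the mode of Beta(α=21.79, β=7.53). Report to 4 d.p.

0.7610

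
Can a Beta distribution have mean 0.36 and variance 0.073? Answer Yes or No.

Yes

The Beta variance bound is σ² < μ(1−μ).
Here μ(1−μ) = 0.36×0.64 = 0.2304, and 0.073 < 0.2304.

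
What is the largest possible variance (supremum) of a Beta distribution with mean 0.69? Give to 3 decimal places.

0.214

Var = μ(1−μ)/(α+β+1), which approaches μ(1−μ) as α+β → 0.
So the supremum is μ(1−μ) = 0.69×0.31 = 0.214.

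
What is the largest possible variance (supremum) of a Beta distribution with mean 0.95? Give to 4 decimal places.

0.0475

Var = μ(1−μ)/(α+β+1), which approaches μ(1−μ) as α+β → 0.
So the supremum is μ(1−μ) = 0.95×0.05 = 0.0475.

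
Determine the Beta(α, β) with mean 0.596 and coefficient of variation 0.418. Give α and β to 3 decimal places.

α = 1.716, β = 1.163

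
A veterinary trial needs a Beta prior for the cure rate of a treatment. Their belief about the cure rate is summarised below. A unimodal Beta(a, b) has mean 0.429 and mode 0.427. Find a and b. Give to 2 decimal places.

Let s = a+b. Mean gives a = μs = 0.429s; mode gives (a−1)/(s−2) = 0.427.
Substituting: 0.429s − 1 = 0.427(s−2) = 0.427s − 0.854, so 0.002s = 0.146 and s = 73.0000.
Then a = 0.429×73.0000 = 31.32 and b = s−a = 41.68.

a = 31.32, b = 41.68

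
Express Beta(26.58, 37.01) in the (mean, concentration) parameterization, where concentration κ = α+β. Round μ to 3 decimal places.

μ = 0.418, κ = 63.59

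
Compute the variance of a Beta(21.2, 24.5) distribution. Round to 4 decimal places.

0.0053

Var = αβ/[(α+β)²(α+β+1)] = (21.2×24.5)/(45.7²×46.7) = 519.40/97532.483 = 0.0053.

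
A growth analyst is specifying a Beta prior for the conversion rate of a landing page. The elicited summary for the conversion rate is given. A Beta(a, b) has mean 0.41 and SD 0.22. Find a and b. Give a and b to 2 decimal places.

a = 1.64, b = 2.36

σ² = 0.22² = 0.0484.
With s = a+b, Var = μ(1−μ)/(s+1), so s+1 = (0.41×0.59)/0.0484 = 4.9979 and s = 3.9979.
a = μs = 1.64, b = (1−μ)s = 2.36.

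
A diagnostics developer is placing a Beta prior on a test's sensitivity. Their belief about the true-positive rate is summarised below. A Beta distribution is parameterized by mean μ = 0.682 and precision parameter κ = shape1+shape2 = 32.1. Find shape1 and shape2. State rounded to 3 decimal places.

shape1 = 21.892, shape2 = 10.208

shape1 = μκ = 0.682×32.1 = 21.892 and shape2 = (1−μ)κ = 0.318×32.1 = 10.208.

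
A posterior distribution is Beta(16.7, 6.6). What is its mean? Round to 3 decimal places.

E[X] = α/(α+β) = 16.7/23.3 = 0.717.

0.717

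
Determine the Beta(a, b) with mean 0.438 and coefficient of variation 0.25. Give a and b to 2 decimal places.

a = 8.55, b = 10.98

σ = CV·μ = 0.25×0.438 = 0.10950, so σ² = 0.011990.
s+1 = μ(1−μ)/σ² = 0.246156/0.011990 = 20.5297, so s = a+b = 19.5297.
a = μs = 8.55, b = (1−μ)s = 10.98.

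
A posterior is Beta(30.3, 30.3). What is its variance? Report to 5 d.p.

μ = 30.3/60.6 = 0.500000; Var = μ(1−μ)/(α+β+1) = 0.2500000/61.6 = 0.00406.

0.00406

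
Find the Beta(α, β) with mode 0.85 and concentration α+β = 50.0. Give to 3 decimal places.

Since the density peak of Beta(α,β) is at (α−1)/(α+β−2),
α = 1 + 0.85(50.0−2) = 41.800 and β = 50.0 − 41.800 = 8.200.

α = 41.800, β = 8.200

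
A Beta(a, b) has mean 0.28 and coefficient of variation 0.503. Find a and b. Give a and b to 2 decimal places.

a = 2.57, b = 6.60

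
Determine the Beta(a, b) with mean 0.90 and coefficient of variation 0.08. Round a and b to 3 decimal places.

a = 14.725, b = 1.636

σ = CV·μ = 0.08×0.90 = 0.07200, so σ² = 0.005184.
s+1 = μ(1−μ)/σ² = 0.0900/0.005184 = 17.3611, so s = a+b = 16.3611.
a = μs = 14.725, b = (1−μ)s = 1.636.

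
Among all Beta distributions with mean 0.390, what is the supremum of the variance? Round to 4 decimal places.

For fixed mean μ the Beta variance is μ(1−μ)/(α+β+1), increasing as α+β decreases.
Its least upper bound (not attained) is μ(1−μ) = 0.390·0.610 = 0.2379.

0.2379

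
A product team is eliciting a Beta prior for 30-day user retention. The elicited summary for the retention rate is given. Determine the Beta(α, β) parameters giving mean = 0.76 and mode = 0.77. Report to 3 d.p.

Let s = α+β. Mean gives α = μs = 0.76s; mode gives (α−1)/(s−2) = 0.77.
Substituting: 0.76s − 1 = 0.77(s−2) = 0.77s − 1.54, so -0.01s = -0.54 and s = 54.0000.
Then α = 0.76×54.0000 = 41.040 and β = s−α = 12.960.

α = 41.040, β = 12.960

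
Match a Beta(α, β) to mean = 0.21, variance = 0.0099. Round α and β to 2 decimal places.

Let s = α+β. The Beta variance is μ(1−μ)/(s+1).
So s+1 = μ(1−μ)/σ² = (0.21×0.79)/0.0099 = 0.1659/0.0099 = 16.7576, giving s = 15.7576.
Then α = μs = 0.21×15.7576 = 3.31 and β = (1−μ)s = 0.79×15.7576 = 12.45.

α = 3.31, β = 12.45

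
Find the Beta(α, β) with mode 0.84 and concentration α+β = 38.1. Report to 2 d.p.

Mode = (α−1)/(κ−2) with κ = α+β, so α−1 = 0.84·36.1 = 30.32.
α = 31.32; β = κ − α = 6.78.

α = 31.32, β = 6.78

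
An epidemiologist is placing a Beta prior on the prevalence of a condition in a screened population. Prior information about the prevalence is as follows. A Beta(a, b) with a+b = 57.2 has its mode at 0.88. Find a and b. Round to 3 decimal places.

a = 49.576, b = 7.624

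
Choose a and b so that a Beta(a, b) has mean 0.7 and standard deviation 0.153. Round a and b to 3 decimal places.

a = 5.580, b = 2.391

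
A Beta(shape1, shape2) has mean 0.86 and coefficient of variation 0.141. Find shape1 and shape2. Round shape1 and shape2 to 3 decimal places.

shape1 = 6.182, shape2 = 1.006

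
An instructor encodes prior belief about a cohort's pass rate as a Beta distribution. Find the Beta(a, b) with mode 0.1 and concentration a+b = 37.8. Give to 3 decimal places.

a = 4.580, b = 33.220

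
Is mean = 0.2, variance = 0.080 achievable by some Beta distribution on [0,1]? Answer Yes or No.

Yes

A Beta with mean μ has variance μ(1−μ)/(α+β+1) < μ(1−μ).
Here μ(1−μ) = 0.2×0.8 = 0.16, and 0.080 < 0.16.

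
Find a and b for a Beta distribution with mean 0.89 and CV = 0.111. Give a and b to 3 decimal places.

Var = (CV·μ)² = (0.111×0.89)² = 0.009759.
a+b = μ(1−μ)/Var − 1 = 0.0979/0.009759 − 1 = 9.0313.
Thus a = 0.89·9.0313 = 8.038 and b = 0.11·9.0313 = 0.993.

a = 8.038, b = 0.993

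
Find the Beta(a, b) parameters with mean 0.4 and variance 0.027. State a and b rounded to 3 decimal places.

By moment matching, a+b = μ(1−μ)/σ² − 1 = (0.4·0.6)/0.027 − 1 = 8.8889 − 1 = 7.8889.
Since a/(a+b) = μ, a = 0.4·7.8889 = 3.156 and b = 0.6·7.8889 = 4.733.

a = 3.156, b = 4.733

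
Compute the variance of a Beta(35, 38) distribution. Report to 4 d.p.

μ = 35/73 = 0.479452; Var = μ(1−μ)/(α+β+1) = 0.2495778/74 = 0.0034.

0.0034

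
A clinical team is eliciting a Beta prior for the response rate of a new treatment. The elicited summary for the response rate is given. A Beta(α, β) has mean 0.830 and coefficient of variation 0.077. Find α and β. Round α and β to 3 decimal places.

α = 27.843, β = 5.703

σ = CV·μ = 0.077×0.830 = 0.06391, so σ² = 0.004084.
s+1 = μ(1−μ)/σ² = 0.141100/0.004084 = 34.5453, so s = α+β = 33.5453.
α = μs = 27.843, β = (1−μ)s = 5.703.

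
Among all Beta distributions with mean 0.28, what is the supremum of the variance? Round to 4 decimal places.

0.2016

For fixed mean μ the Beta variance is μ(1−μ)/(α+β+1), increasing as α+β decreases.
Its least upper bound (not attained) is μ(1−μ) = 0.28·0.72 = 0.2016.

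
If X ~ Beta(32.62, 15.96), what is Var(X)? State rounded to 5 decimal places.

μ = 32.62/48.58 = 0.671470; Var = μ(1−μ)/(α+β+1) = 0.2205981/49.58 = 0.00445.

0.00445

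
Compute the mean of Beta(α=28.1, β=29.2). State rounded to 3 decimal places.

E[X] = α/(α+β) = 28.1/57.3 = 0.490.

0.490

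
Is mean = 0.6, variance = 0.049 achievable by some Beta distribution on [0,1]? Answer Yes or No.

The Beta variance bound is σ² < μ(1−μ).
Here μ(1−μ) = 0.6×0.4 = 0.24, and 0.049 < 0.24.

Yes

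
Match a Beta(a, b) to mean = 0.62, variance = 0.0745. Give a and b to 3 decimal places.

a = 1.341, b = 0.822

Let s = a+b. The Beta variance is μ(1−μ)/(s+1).
So s+1 = μ(1−μ)/σ² = (0.62×0.38)/0.0745 = 0.2356/0.0745 = 3.1624, giving s = 2.1624.
Then a = μs = 0.62×2.1624 = 1.341 and b = (1−μ)s = 0.38×2.1624 = 0.822.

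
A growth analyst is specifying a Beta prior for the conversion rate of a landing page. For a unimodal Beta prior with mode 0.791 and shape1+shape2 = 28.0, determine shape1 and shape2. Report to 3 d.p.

shape1 = 21.566, shape2 = 6.434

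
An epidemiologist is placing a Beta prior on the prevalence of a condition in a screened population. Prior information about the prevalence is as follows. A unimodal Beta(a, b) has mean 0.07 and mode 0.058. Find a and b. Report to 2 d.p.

With s = a+b: μ = a/s and mode = (a−1)/(s−2). Eliminating a = μs,
μs − 1 = m(s−2) ⇒ s(μ−m) = 1−2m ⇒ s = 0.884/0.012 = 73.6667.
So a = μs = 5.16, b = (1−μ)s = 68.51.

a = 5.16, b = 68.51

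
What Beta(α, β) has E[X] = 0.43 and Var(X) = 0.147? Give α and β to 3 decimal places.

α = 0.287, β = 0.380

Let s = α+β. The Beta variance is μ(1−μ)/(s+1).
So s+1 = μ(1−μ)/σ² = (0.43×0.57)/0.147 = 0.2451/0.147 = 1.6673, giving s = 0.6673.
Then α = μs = 0.43×0.6673 = 0.287 and β = (1−μ)s = 0.57×0.6673 = 0.380.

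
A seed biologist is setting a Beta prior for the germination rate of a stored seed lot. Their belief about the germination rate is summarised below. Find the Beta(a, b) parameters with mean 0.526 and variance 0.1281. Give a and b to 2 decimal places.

By moment matching, a+b = μ(1−μ)/σ² − 1 = (0.526·0.474)/0.1281 − 1 = 1.9463 − 1 = 0.9463.
Since a/(a+b) = μ, a = 0.526·0.9463 = 0.50 and b = 0.474·0.9463 = 0.45.

a = 0.50, b = 0.45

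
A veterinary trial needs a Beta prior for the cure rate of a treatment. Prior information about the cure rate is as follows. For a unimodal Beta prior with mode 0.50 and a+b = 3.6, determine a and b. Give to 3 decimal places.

a = 1.800, b = 1.800

For a,b>1 the mode is (a−1)/(a+b−2), so a = mode·(κ−2)+1 = 0.50×1.6+1 = 1.800.
And b = (1−mode)·(κ−2)+1 = 0.50×1.6+1 = 1.800.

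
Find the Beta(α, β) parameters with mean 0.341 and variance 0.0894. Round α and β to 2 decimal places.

α = 0.52, β = 1.00

Let s = α+β. The Beta variance is μ(1−μ)/(s+1).
So s+1 = μ(1−μ)/σ² = (0.341×0.659)/0.0894 = 0.224719/0.0894 = 2.5136, giving s = 1.5136.
Then α = μs = 0.341×1.5136 = 0.52 and β = (1−μ)s = 0.659×1.5136 = 1.00.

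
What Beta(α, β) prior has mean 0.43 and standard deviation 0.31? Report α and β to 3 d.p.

α = 0.667, β = 0.884

σ² = 0.31² = 0.0961.
With s = α+β, Var = μ(1−μ)/(s+1), so s+1 = (0.43×0.57)/0.0961 = 2.5505 and s = 1.5505.
α = μs = 0.667, β = (1−μ)s = 0.884.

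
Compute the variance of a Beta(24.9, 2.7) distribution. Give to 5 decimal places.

Var = αβ/[(α+β)²(α+β+1)] = (24.9×2.7)/(27.6²×28.6) = 67.23/21786.336 = 0.00309.

0.00309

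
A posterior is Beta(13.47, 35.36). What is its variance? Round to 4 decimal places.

0.0040

Var = αβ/[(α+β)²(α+β+1)] = (13.47×35.36)/(48.83²×49.83) = 476.2992/118813.102287 = 0.0040.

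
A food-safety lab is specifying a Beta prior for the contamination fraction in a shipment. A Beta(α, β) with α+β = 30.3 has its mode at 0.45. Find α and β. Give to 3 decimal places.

Since the density peak of Beta(α,β) is at (α−1)/(α+β−2),
α = 1 + 0.45(30.3−2) = 13.735 and β = 30.3 − 13.735 = 16.565.

α = 13.735, β = 16.565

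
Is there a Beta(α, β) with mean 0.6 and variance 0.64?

No

The Beta variance bound is σ² < μ(1−μ).
Here μ(1−μ) = 0.6×0.4 = 0.24, and 0.64 ≥ 0.24.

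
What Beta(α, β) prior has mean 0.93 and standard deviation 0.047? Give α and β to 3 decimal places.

First σ² = 0.002209. Setting α = μn, β = (1−μ)n with n = α+β,
μ(1−μ)/(n+1) = 0.002209 ⇒ n+1 = 0.0651/0.002209 = 29.4703 ⇒ n = 28.4703.
Hence α = 0.93×28.4703 = 26.477, β = 0.07×28.4703 = 1.993.

α = 26.477, β = 1.993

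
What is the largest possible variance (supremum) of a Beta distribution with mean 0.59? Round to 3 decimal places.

0.242

Var = μ(1−μ)/(α+β+1), which approaches μ(1−μ) as α+β → 0.
So the supremum is μ(1−μ) = 0.59×0.41 = 0.242.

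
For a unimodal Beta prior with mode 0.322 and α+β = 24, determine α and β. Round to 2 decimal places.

α = 8.08, β = 15.92

For α,β>1 the mode is (α−1)/(α+β−2), so α = mode·(κ−2)+1 = 0.322×22+1 = 8.08.
And β = (1−mode)·(κ−2)+1 = 0.678×22+1 = 15.92.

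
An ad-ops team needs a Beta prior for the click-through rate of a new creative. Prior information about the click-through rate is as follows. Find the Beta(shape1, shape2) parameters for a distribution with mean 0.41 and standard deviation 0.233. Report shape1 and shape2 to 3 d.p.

First σ² = 0.054289. Setting shape1 = μn, shape2 = (1−μ)n with n = shape1+shape2,
μ(1−μ)/(n+1) = 0.054289 ⇒ n+1 = 0.2419/0.054289 = 4.4558 ⇒ n = 3.4558.
Hence shape1 = 0.41×3.4558 = 1.417, shape2 = 0.59×3.4558 = 2.039.

shape1 = 1.417, shape2 = 2.039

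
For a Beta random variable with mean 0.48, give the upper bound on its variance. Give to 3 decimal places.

0.250

Var = μ(1−μ)/(α+β+1), which approaches μ(1−μ) as α+β → 0.
So the supremum is μ(1−μ) = 0.48×0.52 = 0.250.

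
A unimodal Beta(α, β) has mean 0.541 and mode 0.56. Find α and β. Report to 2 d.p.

α = 3.42, β = 2.90

With s = α+β: μ = α/s and mode = (α−1)/(s−2). Eliminating α = μs,
μs − 1 = m(s−2) ⇒ s(μ−m) = 1−2m ⇒ s = -0.12/-0.019 = 6.3158.
So α = μs = 3.42, β = (1−μ)s = 2.90.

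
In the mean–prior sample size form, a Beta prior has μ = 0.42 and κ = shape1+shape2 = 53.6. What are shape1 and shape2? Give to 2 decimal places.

Split κ in proportion μ : (1−μ): shape1 = 0.42·53.6 = 22.51, shape2 = 53.6 − 22.51 = 31.09.

shape1 = 22.51, shape2 = 31.09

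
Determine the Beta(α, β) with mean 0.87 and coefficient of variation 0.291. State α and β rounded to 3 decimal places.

α = 0.665, β = 0.099

σ = CV·μ = 0.291×0.87 = 0.25317, so σ² = 0.064095.
s+1 = μ(1−μ)/σ² = 0.1131/0.064095 = 1.7646, so s = α+β = 0.7646.
α = μs = 0.665, β = (1−μ)s = 0.099.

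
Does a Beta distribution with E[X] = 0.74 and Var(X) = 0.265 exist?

The Beta variance bound is σ² < μ(1−μ).
Here μ(1−μ) = 0.74×0.26 = 0.1924, and 0.265 ≥ 0.1924.

No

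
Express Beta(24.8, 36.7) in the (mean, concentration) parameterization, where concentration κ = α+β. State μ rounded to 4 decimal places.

μ = 0.4033, κ = 61.5

κ = α+β = 24.8+36.7 = 61.5; μ = α/κ = 24.8/61.5 = 0.4033.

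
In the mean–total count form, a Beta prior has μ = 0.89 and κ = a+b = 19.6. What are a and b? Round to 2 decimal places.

Split κ in proportion μ : (1−μ): a = 0.89·19.6 = 17.44, b = 19.6 − 17.44 = 2.16.

a = 17.44, b = 2.16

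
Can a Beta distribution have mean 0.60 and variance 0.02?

The Beta variance bound is σ² < μ(1−μ).
Here μ(1−μ) = 0.60×0.40 = 0.2400, and 0.02 < 0.2400.

Yes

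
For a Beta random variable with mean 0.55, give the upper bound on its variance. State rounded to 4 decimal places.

Var = μ(1−μ)/(α+β+1), which approaches μ(1−μ) as α+β → 0.
So the supremum is μ(1−μ) = 0.55×0.45 = 0.2475.

0.2475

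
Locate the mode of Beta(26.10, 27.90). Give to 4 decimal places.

0.4827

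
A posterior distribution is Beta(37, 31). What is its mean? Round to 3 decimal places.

0.544

E[X] = α/(α+β) = 37/68 = 0.544.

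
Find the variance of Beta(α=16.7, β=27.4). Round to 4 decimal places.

Var = αβ/[(α+β)²(α+β+1)] = (16.7×27.4)/(44.1²×45.1) = 457.58/87710.931 = 0.0052.

0.0052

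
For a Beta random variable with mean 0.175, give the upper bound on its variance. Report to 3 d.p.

For fixed mean μ the Beta variance is μ(1−μ)/(α+β+1), increasing as α+β decreases.
Its least upper bound (not attained) is μ(1−μ) = 0.175·0.825 = 0.144.

0.144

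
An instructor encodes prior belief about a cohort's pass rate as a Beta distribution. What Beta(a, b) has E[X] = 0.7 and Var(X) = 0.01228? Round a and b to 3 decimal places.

Write ν = a+b; then a = μν and Var = μ(1−μ)/(ν+1).
ν = μ(1−μ)/Var − 1 = 0.21/0.01228 − 1 = 16.1010.
a = 0.7·16.1010 = 11.271, b = 0.3·16.1010 = 4.830.

a = 11.271, b = 4.830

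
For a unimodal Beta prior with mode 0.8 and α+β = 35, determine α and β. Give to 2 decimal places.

Mode = (α−1)/(κ−2) with κ = α+β, so α−1 = 0.8·33 = 26.40.
α = 27.40; β = κ − α = 7.60.

α = 27.40, β = 7.60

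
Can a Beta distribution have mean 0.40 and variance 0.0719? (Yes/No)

A Beta with mean μ has variance μ(1−μ)/(α+β+1) < μ(1−μ).
Here μ(1−μ) = 0.40×0.60 = 0.2400, and 0.0719 < 0.2400.

Yes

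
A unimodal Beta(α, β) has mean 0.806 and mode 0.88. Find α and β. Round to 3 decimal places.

α = 8.278, β = 1.992

With s = α+β: μ = α/s and mode = (α−1)/(s−2). Eliminating α = μs,
μs − 1 = m(s−2) ⇒ s(μ−m) = 1−2m ⇒ s = -0.76/-0.074 = 10.2703.
So α = μs = 8.278, β = (1−μ)s = 1.992.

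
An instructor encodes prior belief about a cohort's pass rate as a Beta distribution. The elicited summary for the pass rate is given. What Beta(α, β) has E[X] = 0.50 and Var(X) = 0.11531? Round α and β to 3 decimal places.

α = 0.584, β = 0.584

Let s = α+β. The Beta variance is μ(1−μ)/(s+1).
So s+1 = μ(1−μ)/σ² = (0.50×0.50)/0.11531 = 0.2500/0.11531 = 2.1681, giving s = 1.1681.
Then α = μs = 0.50×1.1681 = 0.584 and β = (1−μ)s = 0.50×1.1681 = 0.584.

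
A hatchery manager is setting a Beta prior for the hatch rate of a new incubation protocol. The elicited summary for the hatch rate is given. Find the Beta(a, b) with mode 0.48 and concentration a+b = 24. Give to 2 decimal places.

a = 11.56, b = 12.44

Since the density peak of Beta(a,b) is at (a−1)/(a+b−2),
a = 1 + 0.48(24−2) = 11.56 and b = 24 − 11.56 = 12.44.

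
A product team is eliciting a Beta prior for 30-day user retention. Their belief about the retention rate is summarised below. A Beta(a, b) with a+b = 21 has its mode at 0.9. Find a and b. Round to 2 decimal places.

a = 18.10, b = 2.90

Mode = (a−1)/(κ−2) with κ = a+b, so a−1 = 0.9·19 = 17.10.
a = 18.10; b = κ − a = 2.90.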